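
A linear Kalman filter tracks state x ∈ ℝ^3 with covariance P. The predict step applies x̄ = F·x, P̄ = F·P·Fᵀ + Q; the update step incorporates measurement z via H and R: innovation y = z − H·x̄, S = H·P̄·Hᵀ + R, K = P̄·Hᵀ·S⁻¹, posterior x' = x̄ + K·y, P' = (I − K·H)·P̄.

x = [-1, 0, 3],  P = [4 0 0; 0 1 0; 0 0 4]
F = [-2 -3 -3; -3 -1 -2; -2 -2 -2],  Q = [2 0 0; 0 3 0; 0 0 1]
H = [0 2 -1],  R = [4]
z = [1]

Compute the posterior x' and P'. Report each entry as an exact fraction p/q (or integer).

x̄ = F·x = [-7, -3, -4]
P̄ = F·P·Fᵀ + Q = [63 51 46; 51 56 42; 46 42 37]
y = z − H·x̄ = [3]
S = H·P̄·Hᵀ + R = [97]
K = P̄·Hᵀ·S⁻¹ = [56/97; 70/97; 47/97]
x' = x̄ + K·y = [-511/97, -81/97, -247/97]
P' = (I − K·H)·P̄ = [2975/97 1027/97 1830/97; 1027/97 532/97 784/97; 1830/97 784/97 1380/97]

x' = [-511/97, -81/97, -247/97]
P' = [2975/97 1027/97 1830/97; 1027/97 532/97 784/97; 1830/97 784/97 1380/97]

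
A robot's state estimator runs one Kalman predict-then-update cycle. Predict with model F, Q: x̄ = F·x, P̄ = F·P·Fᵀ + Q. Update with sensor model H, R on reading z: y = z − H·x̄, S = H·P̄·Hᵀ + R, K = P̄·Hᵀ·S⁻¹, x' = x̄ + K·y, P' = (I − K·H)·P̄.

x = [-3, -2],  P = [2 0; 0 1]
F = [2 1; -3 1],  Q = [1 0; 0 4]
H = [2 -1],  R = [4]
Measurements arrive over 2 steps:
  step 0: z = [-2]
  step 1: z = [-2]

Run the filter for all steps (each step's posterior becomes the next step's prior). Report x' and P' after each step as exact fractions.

step 0: x̄ = F·x = [-8, 7]
step 0: P̄ = F·P·Fᵀ + Q = [10 -11; -11 23]
step 0: y = z − H·x̄ = [21]
step 0: S = H·P̄·Hᵀ + R = [111]
step 0: K = P̄·Hᵀ·S⁻¹ = [31/111; -15/37]
step 0: x' = x̄ + K·y = [-79/37, -56/37]
step 0: P' = (I − K·H)·P̄ = [149/111 58/37; 58/37 176/37]
step 1: x̄ = F·x = [-214/37, 181/37]
step 1: P̄ = F·P·Fᵀ + Q = [1931/111 -180/37; -180/37 423/37]
step 1: y = z − H·x̄ = [535/37]
step 1: S = H·P̄·Hᵀ + R = [11597/111]
step 1: K = P̄·Hᵀ·S⁻¹ = [4402/11597; -2349/11597]
step 1: x' = x̄ + K·y = [-3424/11597, 22766/11597]
step 1: P' = (I − K·H)·P̄ = [27173/11597 36738/11597; 36738/11597 82872/11597]

step 0: x' = [-79/37, -56/37], P' = [149/111 58/37; 58/37 176/37]
step 1: x' = [-3424/11597, 22766/11597], P' = [27173/11597 36738/11597; 36738/11597 82872/11597]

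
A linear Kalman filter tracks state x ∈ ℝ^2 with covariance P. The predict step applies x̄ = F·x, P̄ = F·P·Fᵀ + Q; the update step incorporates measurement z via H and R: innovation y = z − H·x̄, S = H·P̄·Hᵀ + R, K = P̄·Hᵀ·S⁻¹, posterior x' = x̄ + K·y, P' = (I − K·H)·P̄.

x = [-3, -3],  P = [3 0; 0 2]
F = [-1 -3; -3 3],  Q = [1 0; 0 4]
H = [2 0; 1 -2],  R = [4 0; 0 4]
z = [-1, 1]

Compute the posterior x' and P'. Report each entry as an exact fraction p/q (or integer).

x̄ = F·x = [12, 0]
P̄ = F·P·Fᵀ + Q = [22 -9; -9 49]
y = z − H·x̄ = [-25, -11]
S = H·P̄·Hᵀ + R = [92 80; 80 258]
K = P̄·Hᵀ·S⁻¹ = [1019/2167 20/2167; 89/394 -191/394]
x' = x̄ + K·y = [309/2167, -62/197]
P' = (I − K·H)·P̄ = [2038/2167 89/197; 89/197 471/394]

x' = [309/2167, -62/197]
P' = [2038/2167 89/197; 89/197 471/394]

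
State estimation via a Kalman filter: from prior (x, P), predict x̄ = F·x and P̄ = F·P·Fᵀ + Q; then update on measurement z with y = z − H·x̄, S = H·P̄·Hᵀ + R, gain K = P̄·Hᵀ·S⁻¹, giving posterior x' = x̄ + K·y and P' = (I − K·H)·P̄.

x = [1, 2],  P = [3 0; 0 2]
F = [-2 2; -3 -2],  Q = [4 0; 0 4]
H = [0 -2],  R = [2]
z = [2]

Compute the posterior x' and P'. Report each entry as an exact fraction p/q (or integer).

x' = [278/79, -85/79]
P' = [1696/79 10/79; 10/79 39/79]

x̄ = F·x = [2, -7]
P̄ = F·P·Fᵀ + Q = [24 10; 10 39]
y = z − H·x̄ = [-12]
S = H·P̄·Hᵀ + R = [158]
K = P̄·Hᵀ·S⁻¹ = [-10/79; -39/79]
x' = x̄ + K·y = [278/79, -85/79]
P' = (I − K·H)·P̄ = [1696/79 10/79; 10/79 39/79]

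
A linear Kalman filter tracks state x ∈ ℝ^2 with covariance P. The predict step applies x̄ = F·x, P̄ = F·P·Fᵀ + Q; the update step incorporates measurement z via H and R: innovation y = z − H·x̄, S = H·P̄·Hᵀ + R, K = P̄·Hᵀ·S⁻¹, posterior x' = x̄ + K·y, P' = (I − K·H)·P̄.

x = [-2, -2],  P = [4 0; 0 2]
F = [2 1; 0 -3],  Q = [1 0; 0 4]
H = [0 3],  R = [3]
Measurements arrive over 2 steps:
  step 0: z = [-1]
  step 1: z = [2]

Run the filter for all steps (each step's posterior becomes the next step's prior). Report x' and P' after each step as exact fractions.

step 0: x̄ = F·x = [-6, 6]
step 0: P̄ = F·P·Fᵀ + Q = [19 -6; -6 22]
step 0: y = z − H·x̄ = [-19]
step 0: S = H·P̄·Hᵀ + R = [201]
step 0: K = P̄·Hᵀ·S⁻¹ = [-6/67; 22/67]
step 0: x' = x̄ + K·y = [-288/67, -16/67]
step 0: P' = (I − K·H)·P̄ = [1165/67 -6/67; -6/67 22/67]
step 1: x̄ = F·x = [-592/67, 48/67]
step 1: P̄ = F·P·Fᵀ + Q = [4725/67 -30/67; -30/67 466/67]
step 1: y = z − H·x̄ = [-10/67]
step 1: S = H·P̄·Hᵀ + R = [4395/67]
step 1: K = P̄·Hᵀ·S⁻¹ = [-6/293; 466/1465]
step 1: x' = x̄ + K·y = [-2588/293, 196/293]
step 1: P' = (I − K·H)·P̄ = [20655/293 -6/293; -6/293 466/1465]

step 0: x' = [-288/67, -16/67], P' = [1165/67 -6/67; -6/67 22/67]
step 1: x' = [-2588/293, 196/293], P' = [20655/293 -6/293; -6/293 466/1465]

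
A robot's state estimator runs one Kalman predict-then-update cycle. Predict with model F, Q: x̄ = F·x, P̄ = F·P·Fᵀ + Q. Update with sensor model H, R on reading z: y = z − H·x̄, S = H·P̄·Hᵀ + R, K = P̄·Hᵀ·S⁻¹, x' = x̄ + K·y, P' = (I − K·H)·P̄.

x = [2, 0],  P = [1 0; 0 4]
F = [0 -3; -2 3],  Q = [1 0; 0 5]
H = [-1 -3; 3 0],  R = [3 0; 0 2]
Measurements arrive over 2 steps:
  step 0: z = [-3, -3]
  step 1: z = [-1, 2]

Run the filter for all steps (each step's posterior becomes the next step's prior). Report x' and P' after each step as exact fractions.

step 0: x' = [-16509/15673, 18983/15673], P' = [3432/15673 -1215/15673; -1215/15673 10971/31346]
step 1: x' = [2949358/6149419, 21270186/79942447], P' = [1286094/6149419 -460986/6149419; -460986/6149419 27551546/79942447]

step 0: x̄ = F·x = [0, -4]
step 0: P̄ = F·P·Fᵀ + Q = [37 -36; -36 45]
step 0: y = z − H·x̄ = [-15, -3]
step 0: S = H·P̄·Hᵀ + R = [229 213; 213 335]
step 0: K = P̄·Hᵀ·S⁻¹ = [71/15673 5148/15673; -10161/31346 -3645/31346]
step 0: x' = x̄ + K·y = [-16509/15673, 18983/15673]
step 0: P' = (I − K·H)·P̄ = [3432/15673 -1215/15673; -1215/15673 10971/31346]
step 1: x̄ = F·x = [-56949/15673, 89967/15673]
step 1: P̄ = F·P·Fᵀ + Q = [130085/31346 -113319/31346; -113319/31346 312085/31346]
step 1: y = z − H·x̄ = [197279/15673, 202193/15673]
step 1: S = H·P̄·Hᵀ + R = [1176487/15673 314808/15673; 314808/15673 1233457/31346]
step 1: K = P̄·Hᵀ·S⁻¹ = [32288/6149419 1929141/6149419; -25553940/79942447 -691479/6149419]
step 1: x' = x̄ + K·y = [2949358/6149419, 21270186/79942447]
step 1: P' = (I − K·H)·P̄ = [1286094/6149419 -460986/6149419; -460986/6149419 27551546/79942447]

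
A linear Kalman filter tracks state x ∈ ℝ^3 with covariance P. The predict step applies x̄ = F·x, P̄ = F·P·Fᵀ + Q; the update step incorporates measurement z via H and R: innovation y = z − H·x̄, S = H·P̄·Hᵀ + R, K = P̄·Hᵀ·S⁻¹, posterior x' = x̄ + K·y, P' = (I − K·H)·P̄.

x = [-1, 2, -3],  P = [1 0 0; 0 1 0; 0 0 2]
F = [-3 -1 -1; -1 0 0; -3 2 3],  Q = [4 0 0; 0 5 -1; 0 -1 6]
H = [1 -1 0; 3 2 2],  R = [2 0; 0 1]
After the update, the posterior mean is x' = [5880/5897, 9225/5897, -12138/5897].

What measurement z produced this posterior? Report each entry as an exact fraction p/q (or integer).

x̄ = F·x = [4, 1, -2]
P̄ = F·P·Fᵀ + Q = [16 3 1; 3 6 2; 1 2 37]
S = H·P̄·Hᵀ + R = [18 31; 31 381]
K = P̄·Hᵀ·S⁻¹ = [3217/5897 605/5897; -1918/5897 543/5897; -2892/5897 1489/5897]
x' − x̄ = [-17708/5897, 3328/5897, -344/5897] = K·y
y = (KᵀK)⁻¹·Kᵀ·(x' − x̄) = [-4, -8]
z = y + H·x̄ = [-4, -8] + [3, 10] = [-1, 2]

z = [-1, 2]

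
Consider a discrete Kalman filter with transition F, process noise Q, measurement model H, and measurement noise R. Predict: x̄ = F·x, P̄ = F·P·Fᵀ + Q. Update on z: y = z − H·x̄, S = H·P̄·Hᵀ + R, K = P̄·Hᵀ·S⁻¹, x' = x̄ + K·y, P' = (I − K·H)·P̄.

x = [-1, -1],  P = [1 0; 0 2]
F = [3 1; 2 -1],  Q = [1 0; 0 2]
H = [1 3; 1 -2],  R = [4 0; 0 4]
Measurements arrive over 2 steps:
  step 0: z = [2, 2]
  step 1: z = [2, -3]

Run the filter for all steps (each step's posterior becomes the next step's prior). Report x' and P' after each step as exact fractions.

step 0: x̄ = F·x = [-4, -1]
step 0: P̄ = F·P·Fᵀ + Q = [12 4; 4 8]
step 0: y = z − H·x̄ = [9, 4]
step 0: S = H·P̄·Hᵀ + R = [112 -32; -32 32]
step 0: K = P̄·Hᵀ·S⁻¹ = [7/20 19/40; 1/5 -7/40]
step 0: x' = x̄ + K·y = [21/20, 1/10]
step 0: P' = (I − K·H)·P̄ = [17/10 -1/10; -1/10 3/10]
step 1: x̄ = F·x = [13/4, 2]
step 1: P̄ = F·P·Fᵀ + Q = [16 10; 10 19/2]
step 1: y = z − H·x̄ = [-29/4, -9/4]
step 1: S = H·P̄·Hᵀ + R = [331/2 -31; -31 18]
step 1: K = P̄·Hᵀ·S⁻¹ = [352/1009 382/1009; 207/1009 -148/1009]
step 1: x' = x̄ + K·y = [-529/4036, 3401/4036]
step 1: P' = (I − K·H)·P̄ = [1480/1009 -24/1009; -24/1009 284/1009]

step 0: x' = [21/20, 1/10], P' = [17/10 -1/10; -1/10 3/10]
step 1: x' = [-529/4036, 3401/4036], P' = [1480/1009 -24/1009; -24/1009 284/1009]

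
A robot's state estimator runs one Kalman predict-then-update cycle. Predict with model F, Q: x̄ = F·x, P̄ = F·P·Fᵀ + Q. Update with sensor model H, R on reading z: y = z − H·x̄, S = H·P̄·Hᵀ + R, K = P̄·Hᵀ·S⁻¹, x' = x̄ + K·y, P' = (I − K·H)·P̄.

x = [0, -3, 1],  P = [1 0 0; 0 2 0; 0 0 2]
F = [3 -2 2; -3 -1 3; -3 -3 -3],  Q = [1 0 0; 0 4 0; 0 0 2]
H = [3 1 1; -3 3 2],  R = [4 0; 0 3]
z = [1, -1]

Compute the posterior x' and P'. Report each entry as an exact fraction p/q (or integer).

x̄ = F·x = [8, 6, 6]
P̄ = F·P·Fᵀ + Q = [26 7 -9; 7 33 -3; -9 -3 47]
y = z − H·x̄ = [-35, -7]
S = H·P̄·Hᵀ + R = [300 -41; -41 668]
K = P̄·Hᵀ·S⁻¹ = [47693/198719 -19384/198719; 37020/198719 23691/198719; 15948/198719 34297/198719]
x' = x̄ + K·y = [56185/198719, -269223/198719, 394055/198719]
P' = (I − K·H)·P̄ = [88226/198719 354338/198719 -428244/198719; 354338/198719 2963955/198719 -3878889/198719; -428244/198719 -3878889/198719 5227413/198719]

x' = [56185/198719, -269223/198719, 394055/198719]
P' = [88226/198719 354338/198719 -428244/198719; 354338/198719 2963955/198719 -3878889/198719; -428244/198719 -3878889/198719 5227413/198719]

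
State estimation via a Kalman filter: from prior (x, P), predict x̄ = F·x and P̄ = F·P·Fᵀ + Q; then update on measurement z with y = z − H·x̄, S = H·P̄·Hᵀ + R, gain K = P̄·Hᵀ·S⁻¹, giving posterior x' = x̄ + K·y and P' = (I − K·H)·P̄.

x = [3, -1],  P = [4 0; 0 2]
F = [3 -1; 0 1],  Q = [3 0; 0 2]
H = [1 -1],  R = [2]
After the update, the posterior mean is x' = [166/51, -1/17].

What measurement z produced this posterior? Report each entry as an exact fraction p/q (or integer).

z = [3]

x̄ = F·x = [10, -1]
P̄ = F·P·Fᵀ + Q = [41 -2; -2 4]
S = H·P̄·Hᵀ + R = [51]
K = P̄·Hᵀ·S⁻¹ = [43/51; -2/17]
x' − x̄ = [-344/51, 16/17] = K·y
y = (KᵀK)⁻¹·Kᵀ·(x' − x̄) = [-8]
z = y + H·x̄ = [-8] + [11] = [3]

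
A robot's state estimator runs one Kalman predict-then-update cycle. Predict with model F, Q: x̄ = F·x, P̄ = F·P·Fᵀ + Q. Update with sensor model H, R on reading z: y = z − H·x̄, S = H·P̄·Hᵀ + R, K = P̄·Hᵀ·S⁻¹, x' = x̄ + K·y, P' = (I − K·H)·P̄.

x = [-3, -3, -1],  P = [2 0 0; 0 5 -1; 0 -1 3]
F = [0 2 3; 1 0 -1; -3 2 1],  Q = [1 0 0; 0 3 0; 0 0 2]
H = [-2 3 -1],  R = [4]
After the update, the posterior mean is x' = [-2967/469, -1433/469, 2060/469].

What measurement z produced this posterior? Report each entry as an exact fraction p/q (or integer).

x̄ = F·x = [-9, -2, 2]
P̄ = F·P·Fᵀ + Q = [36 -7 21; -7 8 -7; 21 -7 39]
S = H·P̄·Hᵀ + R = [469]
K = P̄·Hᵀ·S⁻¹ = [-114/469; 45/469; -102/469]
x' − x̄ = [1254/469, -495/469, 1122/469] = K·y
y = (KᵀK)⁻¹·Kᵀ·(x' − x̄) = [-11]
z = y + H·x̄ = [-11] + [10] = [-1]

z = [-1]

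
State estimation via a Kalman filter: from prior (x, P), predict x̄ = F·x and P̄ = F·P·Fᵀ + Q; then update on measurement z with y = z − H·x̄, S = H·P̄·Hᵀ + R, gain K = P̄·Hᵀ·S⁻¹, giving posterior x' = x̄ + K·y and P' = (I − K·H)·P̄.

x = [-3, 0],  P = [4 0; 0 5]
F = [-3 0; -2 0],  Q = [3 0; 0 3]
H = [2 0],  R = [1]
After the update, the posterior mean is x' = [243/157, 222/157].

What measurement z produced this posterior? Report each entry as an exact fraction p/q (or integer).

x̄ = F·x = [9, 6]
P̄ = F·P·Fᵀ + Q = [39 24; 24 19]
S = H·P̄·Hᵀ + R = [157]
K = P̄·Hᵀ·S⁻¹ = [78/157; 48/157]
x' − x̄ = [-1170/157, -720/157] = K·y
y = (KᵀK)⁻¹·Kᵀ·(x' − x̄) = [-15]
z = y + H·x̄ = [-15] + [18] = [3]

z = [3]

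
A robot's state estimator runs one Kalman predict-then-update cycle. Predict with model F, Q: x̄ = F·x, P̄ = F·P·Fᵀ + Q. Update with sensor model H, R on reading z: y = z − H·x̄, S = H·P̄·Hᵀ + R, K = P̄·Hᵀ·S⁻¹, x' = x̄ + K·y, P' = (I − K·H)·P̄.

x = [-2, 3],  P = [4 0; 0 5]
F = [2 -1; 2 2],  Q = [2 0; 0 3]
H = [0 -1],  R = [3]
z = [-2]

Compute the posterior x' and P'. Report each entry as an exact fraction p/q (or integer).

x' = [-7, 2]
P' = [155/7 3/7; 3/7 39/14]

x̄ = F·x = [-7, 2]
P̄ = F·P·Fᵀ + Q = [23 6; 6 39]
y = z − H·x̄ = [0]
S = H·P̄·Hᵀ + R = [42]
K = P̄·Hᵀ·S⁻¹ = [-1/7; -13/14]
x' = x̄ + K·y = [-7, 2]
P' = (I − K·H)·P̄ = [155/7 3/7; 3/7 39/14]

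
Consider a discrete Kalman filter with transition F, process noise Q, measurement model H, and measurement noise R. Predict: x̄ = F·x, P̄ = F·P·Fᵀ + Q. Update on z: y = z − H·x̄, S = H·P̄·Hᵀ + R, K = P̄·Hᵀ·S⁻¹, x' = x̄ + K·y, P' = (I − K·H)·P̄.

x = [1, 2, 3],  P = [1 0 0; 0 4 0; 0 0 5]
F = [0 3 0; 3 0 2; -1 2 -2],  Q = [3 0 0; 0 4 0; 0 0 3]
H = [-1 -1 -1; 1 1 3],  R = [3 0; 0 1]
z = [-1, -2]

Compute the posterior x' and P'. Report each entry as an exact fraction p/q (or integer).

x̄ = F·x = [6, 9, -3]
P̄ = F·P·Fᵀ + Q = [39 0 24; 0 33 -23; 24 -23 40]
y = z − H·x̄ = [11, -8]
S = H·P̄·Hᵀ + R = [117 -196; -196 439]
K = P̄·Hᵀ·S⁻¹ = [-5901/12947 639/12947; -11446/12947 -6172/12947; 5717/12947 6121/12947]
x' = x̄ + K·y = [7659/12947, 39993/12947, -24922/12947]
P' = (I − K·H)·P̄ = [62241/12947 -36006/12947 -8532/12947; -36006/12947 90599/12947 -20255/12947; -8532/12947 -20255/12947 11636/12947]

x' = [7659/12947, 39993/12947, -24922/12947]
P' = [62241/12947 -36006/12947 -8532/12947; -36006/12947 90599/12947 -20255/12947; -8532/12947 -20255/12947 11636/12947]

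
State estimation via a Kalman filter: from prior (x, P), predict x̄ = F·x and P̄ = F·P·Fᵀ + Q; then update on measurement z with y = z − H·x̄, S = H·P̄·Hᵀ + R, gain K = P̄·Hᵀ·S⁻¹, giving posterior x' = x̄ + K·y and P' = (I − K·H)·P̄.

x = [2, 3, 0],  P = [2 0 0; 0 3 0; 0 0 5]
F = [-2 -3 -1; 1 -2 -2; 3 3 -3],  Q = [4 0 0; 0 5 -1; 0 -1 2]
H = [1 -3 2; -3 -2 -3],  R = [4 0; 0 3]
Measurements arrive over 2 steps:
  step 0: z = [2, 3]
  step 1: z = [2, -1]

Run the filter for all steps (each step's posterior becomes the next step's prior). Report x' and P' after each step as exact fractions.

step 0: x' = [-2617/383, 33609/58216, 634533/116432], P' = [7156/383 -1557/383 -12181/766; -1557/383 135357/116432 798081/232864; -12181/766 798081/232864 6420885/465728]
step 1: x' = [1091556726315/324201558881, -323875445213/324201558881, -773355173208/324201558881], P' = [2395236653084/324201558881 -546834757434/324201558881 -2038050674787/324201558881; -546834757434/324201558881 214048633164/324201558881 455710756467/324201558881; -2038050674787/324201558881 455710756467/324201558881 1815252846932/324201558881]

step 0: x̄ = F·x = [-13, -4, 15]
step 0: P̄ = F·P·Fᵀ + Q = [44 24 -24; 24 39 17; -24 17 92]
step 0: y = z − H·x̄ = [-27, 1]
step 0: S = H·P̄·Hᵀ + R = [323 19; 19 1443]
step 0: K = P̄·Hᵀ·S⁻¹ = [-177/766 -55/766; -40659/232864 -1679/12256; 161809/465728 -4155/24512]
step 0: x' = x̄ + K·y = [-2617/383, 33609/58216, 634533/116432]
step 0: P' = (I − K·H)·P̄ = [7156/383 -1557/383 -12181/766; -1557/383 135357/116432 798081/232864; -12181/766 798081/232864 6420885/465728]
step 1: x̄ = F·x = [754949/116432, -1099535/58216, -4088649/116432]
step 1: P̄ = F·P·Fᵀ + Q = [5196469/465728 -6327607/232864 -22061865/465728; -6327607/232864 22211581/116432 66625235/232864; -22061865/465728 66625235/232864 212405869/465728]
step 1: y = z − H·x̄ = [1058003/116432, -1814459/14554]
step 1: S = H·P̄·Hᵀ + R = [44977957/465728 2409495/58216; 2409495/58216 52581766/7277]
step 1: K = P̄·Hᵀ·S⁻¹ = [-10090106047/324201558881 7370526659/324201558881; -69389785998/324201558881 -51575087809/324201558881; 56330687419/324201558881 -81009343123/324201558881]
step 1: x' = x̄ + K·y = [1091556726315/324201558881, -323875445213/324201558881, -773355173208/324201558881]
step 1: P' = (I − K·H)·P̄ = [2395236653084/324201558881 -546834757434/324201558881 -2038050674787/324201558881; -546834757434/324201558881 214048633164/324201558881 455710756467/324201558881; -2038050674787/324201558881 455710756467/324201558881 1815252846932/324201558881]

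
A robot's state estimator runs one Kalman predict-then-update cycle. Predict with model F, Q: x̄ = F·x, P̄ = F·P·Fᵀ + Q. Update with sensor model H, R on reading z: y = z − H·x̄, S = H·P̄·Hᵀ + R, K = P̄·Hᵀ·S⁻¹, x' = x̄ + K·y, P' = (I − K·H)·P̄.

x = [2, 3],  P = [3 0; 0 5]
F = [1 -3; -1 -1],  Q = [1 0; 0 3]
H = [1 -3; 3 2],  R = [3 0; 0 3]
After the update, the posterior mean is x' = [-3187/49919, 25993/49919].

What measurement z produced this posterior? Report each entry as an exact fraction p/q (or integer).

z = [-2, 1]

x̄ = F·x = [-7, -5]
P̄ = F·P·Fᵀ + Q = [49 12; 12 11]
S = H·P̄·Hᵀ + R = [79 -3; -3 632]
K = P̄·Hᵀ·S⁻¹ = [8729/49919 13548/49919; -13098/49919 4519/49919]
x' − x̄ = [346246/49919, 275588/49919] = K·y
y = (KᵀK)⁻¹·Kᵀ·(x' − x̄) = [-10, 32]
z = y + H·x̄ = [-10, 32] + [8, -31] = [-2, 1]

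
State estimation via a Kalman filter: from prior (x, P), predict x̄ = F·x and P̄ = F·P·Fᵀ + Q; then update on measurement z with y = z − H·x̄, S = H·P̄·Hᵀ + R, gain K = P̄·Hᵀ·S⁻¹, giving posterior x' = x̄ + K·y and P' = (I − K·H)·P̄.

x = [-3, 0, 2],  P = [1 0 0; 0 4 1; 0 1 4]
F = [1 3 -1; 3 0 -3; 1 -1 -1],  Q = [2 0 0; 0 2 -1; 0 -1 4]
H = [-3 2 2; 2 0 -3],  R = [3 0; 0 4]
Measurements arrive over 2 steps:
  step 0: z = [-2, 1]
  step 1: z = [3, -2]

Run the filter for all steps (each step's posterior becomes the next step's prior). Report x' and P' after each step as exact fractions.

step 0: x̄ = F·x = [-5, -15, -5]
step 0: P̄ = F·P·Fᵀ + Q = [37 6 -9; 6 47 17; -9 17 15]
step 0: y = z − H·x̄ = [23, -4]
step 0: S = H·P̄·Hᵀ + R = [756 -507; -507 395]
step 0: K = P̄·Hᵀ·S⁻¹ = [1664/13857 1893/4619; 23677/41571 8762/13857; 4004/41571 -497/13857]
step 0: x' = x̄ + K·y = [-53729/13857, -184138/41571, -109799/41571]
step 0: P' = (I − K·H)·P̄ = [44606/4619 121583/13857 81640/13857; 121583/13857 374521/41571 208118/41571; 81640/13857 208118/41571 165268/41571]
step 1: x̄ = F·x = [-603802/41571, -51388/13857, 14750/4619]
step 1: P̄ = F·P·Fᵀ + Q = [4470499/41571 546775/13857 -81491/4619; 546775/13857 86120/4619 -31202/4619; -81491/4619 -31202/4619 33825/4619]
step 1: y = z − H·x̄ = [-547955/13857, 1522712/41571]
step 1: S = H·P̄·Hᵀ + R = [3505312/4619 -9979261/13857; -9979261/13857 29589133/41571]
step 1: K = P̄·Hᵀ·S⁻¹ = [-5142992/19886425 2284283/19886425; 170281619/894889125 98995523/298296375; -114372716/894889125 -62568047/298296375]
step 1: x' = x̄ + K·y = [-1798694/19886425, 275394961/298296375, 168310346/298296375]
step 1: P' = (I − K·H)·P̄ = [18309218/3977285 71619631/19886425 57985016/19886425; 71619631/19886425 3337140683/894889125 1752606838/894889125; 57985016/19886425 1752606838/894889125 1989822668/894889125]

step 0: x' = [-53729/13857, -184138/41571, -109799/41571], P' = [44606/4619 121583/13857 81640/13857; 121583/13857 374521/41571 208118/41571; 81640/13857 208118/41571 165268/41571]
step 1: x' = [-1798694/19886425, 275394961/298296375, 168310346/298296375], P' = [18309218/3977285 71619631/19886425 57985016/19886425; 71619631/19886425 3337140683/894889125 1752606838/894889125; 57985016/19886425 1752606838/894889125 1989822668/894889125]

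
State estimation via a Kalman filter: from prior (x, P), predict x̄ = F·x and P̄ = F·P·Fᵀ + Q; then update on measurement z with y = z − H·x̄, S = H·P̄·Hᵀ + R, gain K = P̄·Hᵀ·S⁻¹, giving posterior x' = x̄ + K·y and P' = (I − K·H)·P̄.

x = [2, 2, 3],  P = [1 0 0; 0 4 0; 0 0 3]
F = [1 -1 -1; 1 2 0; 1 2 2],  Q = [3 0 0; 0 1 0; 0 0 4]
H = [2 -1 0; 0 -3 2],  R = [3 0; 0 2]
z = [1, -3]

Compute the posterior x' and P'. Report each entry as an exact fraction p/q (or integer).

x̄ = F·x = [-3, 6, 12]
P̄ = F·P·Fᵀ + Q = [11 -7 -13; -7 18 17; -13 17 33]
y = z − H·x̄ = [13, -9]
S = H·P̄·Hᵀ + R = [93 10; 10 92]
K = P̄·Hᵀ·S⁻¹ = [9/28 -5/56; -49/151 -55/302; -2053/4228 1825/8456]
x' = x̄ + K·y = [111/56, 1033/302, 31669/8456]
P' = (I − K·H)·P̄ = [69/56 3/2 121/56; 3/2 600/151 1745/302; 121/56 1745/302 75115/8456]

x' = [111/56, 1033/302, 31669/8456]
P' = [69/56 3/2 121/56; 3/2 600/151 1745/302; 121/56 1745/302 75115/8456]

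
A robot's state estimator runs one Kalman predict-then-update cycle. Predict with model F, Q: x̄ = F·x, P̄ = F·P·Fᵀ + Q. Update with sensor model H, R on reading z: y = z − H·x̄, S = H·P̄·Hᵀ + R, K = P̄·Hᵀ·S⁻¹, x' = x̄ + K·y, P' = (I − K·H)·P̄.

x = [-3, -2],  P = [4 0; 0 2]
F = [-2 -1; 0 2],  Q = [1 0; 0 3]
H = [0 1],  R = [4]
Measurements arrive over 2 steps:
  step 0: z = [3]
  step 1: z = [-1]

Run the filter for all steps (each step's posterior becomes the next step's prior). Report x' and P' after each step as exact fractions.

step 0: x̄ = F·x = [8, -4]
step 0: P̄ = F·P·Fᵀ + Q = [19 -4; -4 11]
step 0: y = z − H·x̄ = [7]
step 0: S = H·P̄·Hᵀ + R = [15]
step 0: K = P̄·Hᵀ·S⁻¹ = [-4/15; 11/15]
step 0: x' = x̄ + K·y = [92/15, 17/15]
step 0: P' = (I − K·H)·P̄ = [269/15 -16/15; -16/15 44/15]
step 1: x̄ = F·x = [-67/5, 34/15]
step 1: P̄ = F·P·Fᵀ + Q = [357/5 -8/5; -8/5 221/15]
step 1: y = z − H·x̄ = [-49/15]
step 1: S = H·P̄·Hᵀ + R = [281/15]
step 1: K = P̄·Hᵀ·S⁻¹ = [-24/281; 221/281]
step 1: x' = x̄ + K·y = [-3687/281, -85/281]
step 1: P' = (I − K·H)·P̄ = [20025/281 -96/281; -96/281 884/281]

step 0: x' = [92/15, 17/15], P' = [269/15 -16/15; -16/15 44/15]
step 1: x' = [-3687/281, -85/281], P' = [20025/281 -96/281; -96/281 884/281]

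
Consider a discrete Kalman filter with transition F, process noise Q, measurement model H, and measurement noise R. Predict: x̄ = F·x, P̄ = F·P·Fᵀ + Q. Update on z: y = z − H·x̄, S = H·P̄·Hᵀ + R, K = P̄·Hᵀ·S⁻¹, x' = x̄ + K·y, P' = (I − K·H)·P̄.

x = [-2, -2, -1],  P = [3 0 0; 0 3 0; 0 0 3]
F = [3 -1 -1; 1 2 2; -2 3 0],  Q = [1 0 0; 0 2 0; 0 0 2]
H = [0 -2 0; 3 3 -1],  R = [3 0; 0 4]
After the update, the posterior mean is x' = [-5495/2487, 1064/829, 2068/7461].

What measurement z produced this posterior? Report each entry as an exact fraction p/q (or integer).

z = [-3, -3]

x̄ = F·x = [-3, -8, -2]
P̄ = F·P·Fᵀ + Q = [34 -3 -27; -3 29 12; -27 12 41]
S = H·P̄·Hᵀ + R = [119 -132; -132 648]
K = P̄·Hᵀ·S⁻¹ = [274/829 628/2487; -401/829 11/3316; -1121/2487 -6701/29844]
x' − x̄ = [1966/2487, 7696/829, 16990/7461] = K·y
y = (KᵀK)⁻¹·Kᵀ·(x' − x̄) = [-19, 28]
z = y + H·x̄ = [-19, 28] + [16, -31] = [-3, -3]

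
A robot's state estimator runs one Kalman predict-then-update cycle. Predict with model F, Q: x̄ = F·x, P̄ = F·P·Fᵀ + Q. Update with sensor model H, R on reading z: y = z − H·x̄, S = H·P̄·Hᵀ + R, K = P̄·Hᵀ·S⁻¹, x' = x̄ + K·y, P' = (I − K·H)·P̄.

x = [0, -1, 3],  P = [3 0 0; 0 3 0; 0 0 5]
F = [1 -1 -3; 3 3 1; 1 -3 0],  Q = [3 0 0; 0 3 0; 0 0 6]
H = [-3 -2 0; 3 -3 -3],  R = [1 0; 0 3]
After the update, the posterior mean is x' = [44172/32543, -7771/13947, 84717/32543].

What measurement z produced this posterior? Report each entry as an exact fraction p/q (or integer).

x̄ = F·x = [-8, 0, 3]
P̄ = F·P·Fᵀ + Q = [54 -15 12; -15 62 -18; 12 -18 36]
S = H·P̄·Hᵀ + R = [555 -159; -159 1101]
K = P̄·Hᵀ·S⁻¹ = [-13127/65086 8213/65086; -2741/13947 -2638/13947; -159/32543 -555/32543]
x' − x̄ = [304516/32543, -7771/13947, -12912/32543] = K·y
y = (KᵀK)⁻¹·Kᵀ·(x' − x̄) = [-27, 31]
z = y + H·x̄ = [-27, 31] + [24, -33] = [-3, -2]

z = [-3, -2]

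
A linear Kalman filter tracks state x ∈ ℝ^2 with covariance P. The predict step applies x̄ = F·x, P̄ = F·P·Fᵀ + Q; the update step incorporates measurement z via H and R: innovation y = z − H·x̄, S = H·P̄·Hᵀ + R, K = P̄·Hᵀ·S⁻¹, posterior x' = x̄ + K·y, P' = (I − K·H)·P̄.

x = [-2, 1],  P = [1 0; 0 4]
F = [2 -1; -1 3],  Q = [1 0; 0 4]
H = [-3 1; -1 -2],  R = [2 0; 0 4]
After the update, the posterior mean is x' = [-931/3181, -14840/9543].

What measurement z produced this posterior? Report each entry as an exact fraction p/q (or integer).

z = [-1, 3]

x̄ = F·x = [-5, 5]
P̄ = F·P·Fᵀ + Q = [9 -14; -14 41]
S = H·P̄·Hᵀ + R = [208 -125; -125 121]
K = P̄·Hᵀ·S⁻¹ = [-862/3181 -391/3181; 1543/9543 -3769/9543]
x' − x̄ = [14974/3181, -62555/9543] = K·y
y = (KᵀK)⁻¹·Kᵀ·(x' − x̄) = [-21, 8]
z = y + H·x̄ = [-21, 8] + [20, -5] = [-1, 3]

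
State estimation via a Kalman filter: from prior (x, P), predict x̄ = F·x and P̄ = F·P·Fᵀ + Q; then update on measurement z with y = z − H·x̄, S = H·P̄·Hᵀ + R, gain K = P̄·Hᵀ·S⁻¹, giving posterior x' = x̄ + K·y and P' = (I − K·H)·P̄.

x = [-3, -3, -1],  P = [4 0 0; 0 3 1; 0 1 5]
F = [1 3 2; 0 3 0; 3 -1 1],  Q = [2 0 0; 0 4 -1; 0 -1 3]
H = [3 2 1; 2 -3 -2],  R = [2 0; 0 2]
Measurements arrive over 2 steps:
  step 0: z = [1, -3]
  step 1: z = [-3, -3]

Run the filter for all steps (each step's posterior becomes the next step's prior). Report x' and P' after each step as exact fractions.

step 0: x' = [-5901/38117, 8939/38117, 34020/38117], P' = [48223/152468 -51010/38117 334709/152468; -51010/38117 423806/38117 -685026/38117; 334709/152468 -685026/38117 4490159/152468]
step 1: x' = [-1194895073/1023327716, 733829725/511663858, -1984026041/1023327716], P' = [749096021/2046655432 -1718509591/1023327716 5513762729/2046655432; -1718509591/1023327716 6681583753/511663858 -21179104835/1023327716; 5513762729/2046655432 -21179104835/1023327716 67914944285/2046655432]

step 0: x̄ = F·x = [-14, -9, -7]
step 0: P̄ = F·P·Fᵀ + Q = [65 33 14; 33 31 -7; 14 -7 45]
step 0: y = z − H·x̄ = [68, -16]
step 0: S = H·P̄·Hᵀ + R = [1208 -58; -58 129]
step 0: K = P̄·Hᵀ·S⁻¹ = [35649/152468 9787/76234; 4778/38117 -1693/38117; 7039/152468 -22647/76234]
step 0: x' = x̄ + K·y = [-5901/38117, 8939/38117, 34020/38117]
step 0: P' = (I − K·H)·P̄ = [48223/152468 -51010/38117 334709/152468; -51010/38117 423806/38117 -685026/38117; 334709/152468 -685026/38117 4490159/152468]
step 1: x̄ = F·x = [88956/38117, 26817/38117, 7378/38117]
step 1: P̄ = F·P·Fᵀ + Q = [804159/152468 -448932/38117 1004927/76234; -448932/38117 3966722/38117 -3823703/38117; 1004927/76234 -3823703/38117 3947374/38117]
step 1: y = z − H·x̄ = [-442231/38117, -197056/38117]
step 1: S = H·P̄·Hᵀ + R = [16130555/152468 -6976229/76234; -6976229/76234 7853427/38117]
step 1: K = P̄·Hᵀ·S⁻¹ = [221753107/1023327716 390862065/2046655432; 97925351/511663858 -584156015/1023327716; -65046717/1023327716 1136132949/2046655432]
step 1: x' = x̄ + K·y = [-1194895073/1023327716, 733829725/511663858, -1984026041/1023327716]
step 1: P' = (I − K·H)·P̄ = [749096021/2046655432 -1718509591/1023327716 5513762729/2046655432; -1718509591/1023327716 6681583753/511663858 -21179104835/1023327716; 5513762729/2046655432 -21179104835/1023327716 67914944285/2046655432]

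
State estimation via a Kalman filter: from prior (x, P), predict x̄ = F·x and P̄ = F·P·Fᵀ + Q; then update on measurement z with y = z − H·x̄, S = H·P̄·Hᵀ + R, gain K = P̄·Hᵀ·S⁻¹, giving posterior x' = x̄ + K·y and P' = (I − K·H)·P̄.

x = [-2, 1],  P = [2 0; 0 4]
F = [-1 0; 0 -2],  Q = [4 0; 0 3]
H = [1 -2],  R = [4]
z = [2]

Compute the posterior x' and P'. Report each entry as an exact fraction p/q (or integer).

x' = [74/43, -10/43]
P' = [240/43 114/43; 114/43 95/43]

x̄ = F·x = [2, -2]
P̄ = F·P·Fᵀ + Q = [6 0; 0 19]
y = z − H·x̄ = [-4]
S = H·P̄·Hᵀ + R = [86]
K = P̄·Hᵀ·S⁻¹ = [3/43; -19/43]
x' = x̄ + K·y = [74/43, -10/43]
P' = (I − K·H)·P̄ = [240/43 114/43; 114/43 95/43]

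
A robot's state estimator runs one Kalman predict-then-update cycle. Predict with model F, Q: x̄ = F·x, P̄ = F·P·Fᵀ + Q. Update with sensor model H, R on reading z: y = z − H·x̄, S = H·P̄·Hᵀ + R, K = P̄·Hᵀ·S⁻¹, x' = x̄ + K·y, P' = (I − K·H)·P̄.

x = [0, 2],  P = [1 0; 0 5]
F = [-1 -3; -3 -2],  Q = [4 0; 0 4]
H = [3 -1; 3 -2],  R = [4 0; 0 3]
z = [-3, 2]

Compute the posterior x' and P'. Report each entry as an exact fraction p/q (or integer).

x̄ = F·x = [-6, -4]
P̄ = F·P·Fᵀ + Q = [50 33; 33 33]
y = z − H·x̄ = [11, 12]
S = H·P̄·Hᵀ + R = [289 219; 219 189]
K = P̄·Hᵀ·S⁻¹ = [413/740 -449/2220; 583/740 -1639/2220]
x' = x̄ + K·y = [-1693/740, -3103/740]
P' = (I − K·H)·P̄ = [1251/740 2101/740; 2101/740 3971/740]

x' = [-1693/740, -3103/740]
P' = [1251/740 2101/740; 2101/740 3971/740]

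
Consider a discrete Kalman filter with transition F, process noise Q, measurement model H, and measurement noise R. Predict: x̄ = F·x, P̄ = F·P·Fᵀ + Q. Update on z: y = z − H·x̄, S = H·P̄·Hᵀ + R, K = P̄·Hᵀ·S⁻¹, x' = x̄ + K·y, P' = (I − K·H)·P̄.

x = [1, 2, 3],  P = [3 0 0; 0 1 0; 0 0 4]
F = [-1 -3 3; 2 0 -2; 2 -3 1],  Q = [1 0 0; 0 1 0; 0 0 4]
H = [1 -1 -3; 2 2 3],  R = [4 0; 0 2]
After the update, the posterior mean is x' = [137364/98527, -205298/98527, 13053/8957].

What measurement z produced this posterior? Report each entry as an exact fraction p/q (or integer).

x̄ = F·x = [2, -4, -1]
P̄ = F·P·Fᵀ + Q = [49 -30 15; -30 29 4; 15 4 29]
S = H·P̄·Hᵀ + R = [337 -302; -302 563]
K = P̄·Hᵀ·S⁻¹ = [44208/98527 38239/98527; -36953/98527 -18072/98527; -458/8957 1743/8957]
x' − x̄ = [-59690/98527, 188810/98527, 22010/8957] = K·y
y = (KᵀK)⁻¹·Kᵀ·(x' − x̄) = [-10, 10]
z = y + H·x̄ = [-10, 10] + [9, -7] = [-1, 3]

z = [-1, 3]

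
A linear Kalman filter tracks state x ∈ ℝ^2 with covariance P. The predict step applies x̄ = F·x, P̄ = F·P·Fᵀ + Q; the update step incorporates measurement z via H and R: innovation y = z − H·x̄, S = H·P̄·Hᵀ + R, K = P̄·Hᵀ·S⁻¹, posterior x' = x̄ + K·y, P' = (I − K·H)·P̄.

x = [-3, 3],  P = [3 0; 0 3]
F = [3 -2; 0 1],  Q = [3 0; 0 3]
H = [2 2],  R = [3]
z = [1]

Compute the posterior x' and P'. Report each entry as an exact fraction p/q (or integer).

x' = [-135/49, 3]
P' = [330/49 -6; -6 6]

x̄ = F·x = [-15, 3]
P̄ = F·P·Fᵀ + Q = [42 -6; -6 6]
y = z − H·x̄ = [25]
S = H·P̄·Hᵀ + R = [147]
K = P̄·Hᵀ·S⁻¹ = [24/49; 0]
x' = x̄ + K·y = [-135/49, 3]
P' = (I − K·H)·P̄ = [330/49 -6; -6 6]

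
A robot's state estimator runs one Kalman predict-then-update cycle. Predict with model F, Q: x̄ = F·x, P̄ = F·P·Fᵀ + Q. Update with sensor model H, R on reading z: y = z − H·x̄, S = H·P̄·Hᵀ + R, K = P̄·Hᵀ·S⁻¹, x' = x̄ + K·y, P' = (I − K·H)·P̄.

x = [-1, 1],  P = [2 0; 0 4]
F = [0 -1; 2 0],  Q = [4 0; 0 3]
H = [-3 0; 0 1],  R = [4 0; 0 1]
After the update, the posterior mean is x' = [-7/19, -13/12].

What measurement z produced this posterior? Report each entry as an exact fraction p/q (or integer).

z = [1, -1]

x̄ = F·x = [-1, -2]
P̄ = F·P·Fᵀ + Q = [8 0; 0 11]
S = H·P̄·Hᵀ + R = [76 0; 0 12]
K = P̄·Hᵀ·S⁻¹ = [-6/19 0; 0 11/12]
x' − x̄ = [12/19, 11/12] = K·y
y = (KᵀK)⁻¹·Kᵀ·(x' − x̄) = [-2, 1]
z = y + H·x̄ = [-2, 1] + [3, -2] = [1, -1]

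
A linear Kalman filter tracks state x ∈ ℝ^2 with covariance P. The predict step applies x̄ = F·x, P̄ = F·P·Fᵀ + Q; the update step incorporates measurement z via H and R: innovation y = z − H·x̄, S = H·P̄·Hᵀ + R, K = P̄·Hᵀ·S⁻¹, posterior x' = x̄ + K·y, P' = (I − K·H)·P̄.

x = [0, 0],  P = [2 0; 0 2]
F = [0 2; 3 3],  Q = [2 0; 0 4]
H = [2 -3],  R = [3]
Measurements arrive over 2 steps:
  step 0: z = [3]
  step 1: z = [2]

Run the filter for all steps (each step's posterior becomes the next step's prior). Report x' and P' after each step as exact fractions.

step 0: x' = [-48/259, -288/259], P' = [2334/259 1572/259; 1572/259 1144/259]
step 1: x' = [-207816/123769, -221508/123769], P' = [506754/123769 350736/123769; 350736/123769 283594/123769]

step 0: x̄ = F·x = [0, 0]
step 0: P̄ = F·P·Fᵀ + Q = [10 12; 12 40]
step 0: y = z − H·x̄ = [3]
step 0: S = H·P̄·Hᵀ + R = [259]
step 0: K = P̄·Hᵀ·S⁻¹ = [-16/259; -96/259]
step 0: x' = x̄ + K·y = [-48/259, -288/259]
step 0: P' = (I − K·H)·P̄ = [2334/259 1572/259; 1572/259 1144/259]
step 1: x̄ = F·x = [-576/259, -144/37]
step 1: P̄ = F·P·Fᵀ + Q = [5094/259 2328/37; 2328/37 8662/37]
step 1: y = z − H·x̄ = [-1354/259]
step 1: S = H·P̄·Hᵀ + R = [371307/259]
step 1: K = P̄·Hᵀ·S⁻¹ = [-12900/123769; -49770/123769]
step 1: x' = x̄ + K·y = [-207816/123769, -221508/123769]
step 1: P' = (I − K·H)·P̄ = [506754/123769 350736/123769; 350736/123769 283594/123769]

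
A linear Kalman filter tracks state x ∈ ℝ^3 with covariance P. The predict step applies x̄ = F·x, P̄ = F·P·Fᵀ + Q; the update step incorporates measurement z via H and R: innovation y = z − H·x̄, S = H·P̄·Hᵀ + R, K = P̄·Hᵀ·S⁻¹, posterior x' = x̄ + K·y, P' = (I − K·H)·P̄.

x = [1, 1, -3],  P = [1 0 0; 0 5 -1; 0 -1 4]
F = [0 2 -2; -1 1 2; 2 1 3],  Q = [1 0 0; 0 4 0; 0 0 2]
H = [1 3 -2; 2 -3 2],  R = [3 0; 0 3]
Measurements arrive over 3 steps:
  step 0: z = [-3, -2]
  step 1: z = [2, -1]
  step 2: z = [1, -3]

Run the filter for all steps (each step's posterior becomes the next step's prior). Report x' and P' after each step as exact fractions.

step 0: x̄ = F·x = [8, -6, -6]
step 0: P̄ = F·P·Fᵀ + Q = [45 -8 -18; -8 22 22; -18 22 41]
step 0: y = z − H·x̄ = [-5, -24]
step 0: S = H·P̄·Hᵀ + R = [170 4; 4 233]
step 0: K = P̄·Hᵀ·S⁻¹ = [4323/13198 2172/6599; 569/6599 -1086/6599; -1307/6599 -544/6599]
step 0: x' = x̄ + K·y = [-20287/13198, -16375/6599, -20003/6599]
step 0: P' = (I − K·H)·P̄ = [8667/13198 -517/6599 -1851/6599; -517/6599 95944/6599 142804/6599; -1851/6599 142804/6599 215241/6599]
step 1: x̄ = F·x = [7256/6599, -92475/13198, -96671/6599]
step 1: P̄ = F·P·Fᵀ + Q = [108907/6599 -386136/6599 -523006/6599; -386136/6599 3134583/13198 2090375/6599; -523006/6599 2090375/6599 2896189/6599]
step 1: y = z − H·x̄ = [-97375/13198, 67037/13198]
step 1: S = H·P̄·Hᵀ + R = [1019583/13198 -1000923/13198; -1000923/13198 3021777/13198]
step 1: K = P̄·Hᵀ·S⁻¹ = [489777/1591231 5610013/17503541; -4071715/4773693 -5435222/4773693; -2540800/1591231 -26921894/17503541]
step 1: x' = x̄ + K·y = [7991926/17503541, -10338056/1591231, -186953950/17503541]
step 1: P' = (I − K·H)·P̄ = [10997560/17503541 -3168979/1591231 -54870694/17503541; -3168979/1591231 151766336/4773693 76334536/1591231; -54870694/17503541 76334536/1591231 1274007697/17503541]
step 2: x̄ = F·x = [146470668/17503541, -45056222/1591231, -658596614/17503541]
step 2: P̄ = F·P·Fᵀ + Q = [1866004267/52510623 -639202286/4773693 -9276977302/52510623; -639202286/4773693 2558574266/4773693 3351053903/4773693; -9276977302/52510623 3351053903/4773693 49025217397/52510623]
step 2: y = z − H·x̄ = [40694971/17503541, -515114057/17503541]
step 2: S = H·P̄·Hᵀ + R = [1334900398/17503541 -1956106342/17503541; -1956106342/17503541 8280346333/17503541]
step 2: K = P̄·Hᵀ·S⁻¹ = [25478894383/82578554754 13433991785/41289277377; -34274024903/41289277377 -49271601614/41289277377; -644439004973/412892773770 -334484952886/206446386885]
step 2: x' = x̄ + K·y = [-40441935425/82578554754, 201215675611/41289277377, 2653211301901/412892773770]
step 2: P' = (I − K·H)·P̄ = [52346877953/82578554754 -83545626517/41289277377 -262681782149/82578554754; -83545626517/41289277377 1286790161728/41289277377 1939823466688/41289277377; -262681782149/82578554754 1939823466688/41289277377 29407306052407/412892773770]

step 0: x' = [-20287/13198, -16375/6599, -20003/6599], P' = [8667/13198 -517/6599 -1851/6599; -517/6599 95944/6599 142804/6599; -1851/6599 142804/6599 215241/6599]
step 1: x' = [7991926/17503541, -10338056/1591231, -186953950/17503541], P' = [10997560/17503541 -3168979/1591231 -54870694/17503541; -3168979/1591231 151766336/4773693 76334536/1591231; -54870694/17503541 76334536/1591231 1274007697/17503541]
step 2: x' = [-40441935425/82578554754, 201215675611/41289277377, 2653211301901/412892773770], P' = [52346877953/82578554754 -83545626517/41289277377 -262681782149/82578554754; -83545626517/41289277377 1286790161728/41289277377 1939823466688/41289277377; -262681782149/82578554754 1939823466688/41289277377 29407306052407/412892773770]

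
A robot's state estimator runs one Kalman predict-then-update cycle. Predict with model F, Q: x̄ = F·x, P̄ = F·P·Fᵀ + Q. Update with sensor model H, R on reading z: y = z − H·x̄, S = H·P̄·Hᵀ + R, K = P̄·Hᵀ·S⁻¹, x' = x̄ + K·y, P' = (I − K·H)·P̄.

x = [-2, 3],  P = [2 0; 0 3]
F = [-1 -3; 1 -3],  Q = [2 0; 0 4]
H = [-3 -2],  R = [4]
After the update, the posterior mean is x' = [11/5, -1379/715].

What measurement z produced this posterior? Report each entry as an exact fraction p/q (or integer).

x̄ = F·x = [-7, -11]
P̄ = F·P·Fᵀ + Q = [31 25; 25 33]
S = H·P̄·Hᵀ + R = [715]
K = P̄·Hᵀ·S⁻¹ = [-1/5; -141/715]
x' − x̄ = [46/5, 6486/715] = K·y
y = (KᵀK)⁻¹·Kᵀ·(x' − x̄) = [-46]
z = y + H·x̄ = [-46] + [43] = [-3]

z = [-3]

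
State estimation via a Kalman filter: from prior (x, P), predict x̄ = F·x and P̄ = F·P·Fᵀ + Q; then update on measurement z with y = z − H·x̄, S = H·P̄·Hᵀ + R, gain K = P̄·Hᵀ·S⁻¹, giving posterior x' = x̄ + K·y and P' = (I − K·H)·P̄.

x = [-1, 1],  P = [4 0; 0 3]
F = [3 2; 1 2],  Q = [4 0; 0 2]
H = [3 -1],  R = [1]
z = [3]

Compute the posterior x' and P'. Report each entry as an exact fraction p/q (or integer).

x' = [83/49, 103/49]
P' = [412/343 1104/343; 1104/343 3258/343]

x̄ = F·x = [-1, 1]
P̄ = F·P·Fᵀ + Q = [52 24; 24 18]
y = z − H·x̄ = [7]
S = H·P̄·Hᵀ + R = [343]
K = P̄·Hᵀ·S⁻¹ = [132/343; 54/343]
x' = x̄ + K·y = [83/49, 103/49]
P' = (I − K·H)·P̄ = [412/343 1104/343; 1104/343 3258/343]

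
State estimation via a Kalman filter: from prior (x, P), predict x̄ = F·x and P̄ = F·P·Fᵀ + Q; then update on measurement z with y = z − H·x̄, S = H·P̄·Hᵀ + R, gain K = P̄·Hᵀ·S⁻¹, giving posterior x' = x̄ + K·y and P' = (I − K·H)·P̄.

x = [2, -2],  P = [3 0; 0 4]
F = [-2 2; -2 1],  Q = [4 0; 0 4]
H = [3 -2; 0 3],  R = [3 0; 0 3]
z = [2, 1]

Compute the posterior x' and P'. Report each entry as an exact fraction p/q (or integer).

x' = [5196/6791, 1714/6791]
P' = [3216/6791 1500/6791; 1500/6791 2220/6791]

x̄ = F·x = [-8, -6]
P̄ = F·P·Fᵀ + Q = [32 20; 20 20]
y = z − H·x̄ = [14, 19]
S = H·P̄·Hᵀ + R = [131 60; 60 183]
K = P̄·Hᵀ·S⁻¹ = [2216/6791 1500/6791; 20/6791 2220/6791]
x' = x̄ + K·y = [5196/6791, 1714/6791]
P' = (I − K·H)·P̄ = [3216/6791 1500/6791; 1500/6791 2220/6791]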